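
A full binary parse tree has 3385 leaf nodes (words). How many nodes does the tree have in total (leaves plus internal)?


Leaf nodes (terminals): 3385
Internal nodes = n - 1 = 3385 - 1 = 3384
Total = leaves + internal = 3385 + 3384 = 6769

6769


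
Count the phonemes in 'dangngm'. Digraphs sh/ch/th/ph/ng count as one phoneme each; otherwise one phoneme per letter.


Parsing 'dangngm' greedily, digraphs first:
  'd' -> consonant phoneme (phonemes so far: 1)
  'a' -> vowel phoneme (phonemes so far: 2)
  'ng' -> digraph (1 consonant phoneme) (phonemes so far: 3)
  'ng' -> digraph (1 consonant phoneme) (phonemes so far: 4)
  'm' -> consonant phoneme (phonemes so far: 5)
Total phonemes: 5

5


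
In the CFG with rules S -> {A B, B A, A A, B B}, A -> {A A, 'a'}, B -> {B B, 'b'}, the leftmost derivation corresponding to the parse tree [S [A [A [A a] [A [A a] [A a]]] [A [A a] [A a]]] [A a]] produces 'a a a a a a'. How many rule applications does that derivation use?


Every bracketed nonterminal node [X ...] in the tree is produced by exactly one rule application.
Reading the tree off as a leftmost derivation:
  Step 1: S  =>  A A   (applied S -> A A)
  Step 2: A A  =>  A A A   (applied A -> A A)
  Step 3: A A A  =>  A A A A   (applied A -> A A)
  Step 4: A A A A  =>  a A A A   (applied A -> a)
  Step 5: a A A A  =>  a A A A A   (applied A -> A A)
  Step 6: a A A A A  =>  a a A A A   (applied A -> a)
  Step 7: a a A A A  =>  a a a A A   (applied A -> a)
  Step 8: a a a A A  =>  a a a A A A   (applied A -> A A)
  Step 9: a a a A A A  =>  a a a a A A   (applied A -> a)
  Step 10: a a a a A A  =>  a a a a a A   (applied A -> a)
  Step 11: a a a a a A  =>  a a a a a a   (applied A -> a)
Final yield: a a a a a a
Total rewrite steps: 11

11


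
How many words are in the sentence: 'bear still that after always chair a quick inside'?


Counting words by splitting on spaces:
  Word 1: 'bear'
  Word 2: 'still'
  Word 3: 'that'
  Word 4: 'after'
  Word 5: 'always'
  Word 6: 'chair'
  Word 7: 'a'
  Word 8: 'quick'
  Word 9: 'inside'
Total words: 9

9


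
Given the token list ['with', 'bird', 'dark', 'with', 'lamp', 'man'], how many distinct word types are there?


Listing all tokens and tracking unique types:
  Token 1: 'with' -> NEW (unique so far: 1)
  Token 2: 'bird' -> NEW (unique so far: 2)
  Token 3: 'dark' -> NEW (unique so far: 3)
  Token 4: 'with' -> duplicate (unique so far: 3)
  Token 5: 'lamp' -> NEW (unique so far: 4)
  Token 6: 'man' -> NEW (unique so far: 5)
Unique types: ('bird', 'dark', 'lamp', 'man', 'with')
Vocabulary size: 5

5


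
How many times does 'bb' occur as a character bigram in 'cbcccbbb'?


Scanning 'cbcccbbb' for bigram 'bb':
  Position 0: 'cb' -> no
  Position 1: 'bc' -> no
  Position 2: 'cc' -> no
  Position 3: 'cc' -> no
  Position 4: 'cb' -> no
  Position 5: 'bb' -> MATCH
  Position 6: 'bb' -> MATCH
Total matches: 2

2


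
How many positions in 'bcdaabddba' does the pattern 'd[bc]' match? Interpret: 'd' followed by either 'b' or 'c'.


Pattern: d[bc] means 'd' followed by either 'b' or 'c'.
Scanning 'bcdaabddba' position-by-position:
  Pos 0: window 'bc' -> no
  Pos 1: window 'cd' -> no
  Pos 2: window 'da' -> no
  Pos 3: window 'aa' -> no
  Pos 4: window 'ab' -> no
  Pos 5: window 'bd' -> no
  Pos 6: window 'dd' -> no
  Pos 7: window 'db' -> MATCH
  Pos 8: window 'ba' -> no
  Pos 9: window 'a' -> no
Total matches: 1

1


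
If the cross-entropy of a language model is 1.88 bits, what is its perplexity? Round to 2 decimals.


Perplexity formula: PP = 2^H
H = 1.88
PP = 2^1.88
Decompose: 2^1.88 = 2^1 * 2^0.88
2^1 = 2, 2^0.88 ~ 1.8403753
PP ~ 2 * 1.8403753 = 3.6807506
Rounded to 2 decimals: 3.68

3.68


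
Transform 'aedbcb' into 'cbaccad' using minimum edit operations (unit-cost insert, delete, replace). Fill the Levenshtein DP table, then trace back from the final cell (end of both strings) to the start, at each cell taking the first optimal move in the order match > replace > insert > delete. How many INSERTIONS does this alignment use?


Edit distance = 6. Backtracking from cell (6, 7) with preference match > replace > insert > delete,
then listing the resulting alignment 'aedbcb' -> 'cbaccad' left to right:
  Step 1: replace a->c
  Step 2: replace e->b
  Step 3: replace d->a
  Step 4: replace b->c
  Step 5: keep 'c'
  Step 6: insert 'a' [insertion #1]
  Step 7: replace b->d
Total insertions: 1

1


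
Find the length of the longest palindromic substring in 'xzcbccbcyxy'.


Scanning 'xzcbccbcyxy' for palindromic substrings.
Substring at positions 2-7: 'cbccbc'.
Check: reverse('cbccbc') = 'cbccbc' -> palindrome confirmed.
Neighbouring characters ('z' / 'y') break symmetry, so it cannot extend further.
No longer palindromic substring exists; longest length = 6

6


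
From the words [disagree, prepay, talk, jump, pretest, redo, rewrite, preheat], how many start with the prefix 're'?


Checking each word for prefix 're':
  'disagree' -> no (count: 0)
  'prepay' -> no (count: 0)
  'talk' -> no (count: 0)
  'jump' -> no (count: 0)
  'pretest' -> no (count: 0)
  'redo' -> YES, starts with 're' (count: 1)
  'rewrite' -> YES, starts with 're' (count: 2)
  'preheat' -> no (count: 2)
Total with prefix 're': 2

2


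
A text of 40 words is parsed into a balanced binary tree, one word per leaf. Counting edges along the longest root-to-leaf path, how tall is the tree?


In a balanced binary tree with n leaves the deepest leaf is ceil(log2(n)) edges below the root.
log2(40) = 5.3219
ceil(5.3219) = 6
height (edges) = 6

6


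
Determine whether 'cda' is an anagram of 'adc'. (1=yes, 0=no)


Sort characters of 'cda': 'acd'
Sort characters of 'adc': 'acd'
Sorted forms match -> they ARE anagrams
Result: 1

1


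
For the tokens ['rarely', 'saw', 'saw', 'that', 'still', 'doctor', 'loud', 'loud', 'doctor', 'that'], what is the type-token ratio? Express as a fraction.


Tokens: 10
Unique types: ('doctor', 'loud', 'rarely', 'saw', 'still', 'that') = 6
TTR = 6/10
Simplify: divide both by 2 -> 3/5
TTR = 3/5

3/5


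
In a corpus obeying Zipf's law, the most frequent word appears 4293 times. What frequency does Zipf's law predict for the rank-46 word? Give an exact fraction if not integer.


Zipf's law: freq(rank) = f1 / rank
f1 = 4293, rank = 46
freq = 4293 / 46
GCD(4293, 46) = 1
Simplified: 4293/46

4293/46


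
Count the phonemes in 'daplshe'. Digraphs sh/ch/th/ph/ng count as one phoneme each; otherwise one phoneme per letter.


Parsing 'daplshe' greedily, digraphs first:
  'd' -> consonant phoneme (phonemes so far: 1)
  'a' -> vowel phoneme (phonemes so far: 2)
  'p' -> consonant phoneme (phonemes so far: 3)
  'l' -> consonant phoneme (phonemes so far: 4)
  'sh' -> digraph (1 consonant phoneme) (phonemes so far: 5)
  'e' -> vowel phoneme (phonemes so far: 6)
Total phonemes: 6

6


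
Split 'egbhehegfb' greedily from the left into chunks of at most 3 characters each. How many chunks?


'egbhehegfb' has 10 characters.
Chunking with max size 3:
  Chunk 1: 'egb' (positions 0-2)
  Chunk 2: 'heh' (positions 3-5)
  Chunk 3: 'egf' (positions 6-8)
  Chunk 4: 'b' (positions 9-9)
Total chunks: ceil(10 / 3) = 4

4


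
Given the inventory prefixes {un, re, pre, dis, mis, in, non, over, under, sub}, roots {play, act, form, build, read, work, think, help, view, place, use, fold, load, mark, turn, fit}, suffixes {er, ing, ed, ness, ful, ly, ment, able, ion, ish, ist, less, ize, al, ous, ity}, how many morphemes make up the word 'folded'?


Segmenting 'folded' against the inventory:
  'fold' -> root (morpheme 1)
  'ed' -> suffix (morpheme 2)
Total morphemes: 2

2


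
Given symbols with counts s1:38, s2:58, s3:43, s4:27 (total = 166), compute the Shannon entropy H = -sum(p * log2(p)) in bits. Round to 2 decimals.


Computing entropy H = -sum(p_i * log2(p_i)):
  s1: p = 38/166 = 0.2289, -p*log2(p) = 0.4869
  s2: p = 58/166 = 0.3494, -p*log2(p) = 0.5301
  s3: p = 43/166 = 0.2590, -p*log2(p) = 0.5048
  s4: p = 27/166 = 0.1627, -p*log2(p) = 0.4262
H = sum of terms = 1.9480
Rounded to 2 decimals: 1.95

1.95


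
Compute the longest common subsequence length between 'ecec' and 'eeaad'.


DP table for LCS of 'ecec' and 'eeaad':
       e  e  a  a  d
    0  0  0  0  0  0
  e 0  1  1  1  1  1
  c 0  1  1  1  1  1
  e 0  1  2  2  2  2
  c 0  1  2  2  2  2
LCS: 'ee'
LCS length = 2

2


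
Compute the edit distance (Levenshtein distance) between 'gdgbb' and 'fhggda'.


Building DP table for s1='gdgbb' (len 5) and s2='fhggda' (len 6):
       f  h  g  g  d  a
    0  1  2  3  4  5  6
  g 1  1  2  2  3  4  5
  d 2  2  2  3  3  3  4
  g 3  3  3  2  3  4  4
  b 4  4  4  3  3  4  5
  b 5  5  5  4  4  4  5
Edit distance = dp[5][6] = 5

5


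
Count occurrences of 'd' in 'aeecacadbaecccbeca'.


Scanning 'aeecacadbaecccbeca' for 'd':
  Position 7: 'd' -> MATCH (count: 1)
Total occurrences of 'd': 1

1


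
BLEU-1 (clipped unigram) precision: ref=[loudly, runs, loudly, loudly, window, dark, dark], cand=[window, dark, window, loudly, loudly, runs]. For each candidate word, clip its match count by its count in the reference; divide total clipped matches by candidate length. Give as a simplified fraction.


Reference word counts: {'dark': 2, 'loudly': 3, 'runs': 1, 'window': 1}
Checking each candidate word (with clipping):
  'window' -> in reference (ref count 1, used 1/1) -> match (matches: 1)
  'dark' -> in reference (ref count 2, used 1/2) -> match (matches: 2)
  'window' -> ref count 1 already used up (1/1) -> clipped, no match (matches: 2)
  'loudly' -> in reference (ref count 3, used 1/3) -> match (matches: 3)
  'loudly' -> in reference (ref count 3, used 2/3) -> match (matches: 4)
  'runs' -> in reference (ref count 1, used 1/1) -> match (matches: 5)
Clipped matches: 5, Candidate length: 6
Precision = 5/6

5/6


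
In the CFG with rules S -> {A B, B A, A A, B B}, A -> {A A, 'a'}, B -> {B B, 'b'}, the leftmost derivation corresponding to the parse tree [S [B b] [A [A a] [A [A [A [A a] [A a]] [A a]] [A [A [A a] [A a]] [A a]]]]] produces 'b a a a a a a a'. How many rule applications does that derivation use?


Every bracketed nonterminal node [X ...] in the tree is produced by exactly one rule application.
Reading the tree off as a leftmost derivation:
  Step 1: S  =>  B A   (applied S -> B A)
  Step 2: B A  =>  b A   (applied B -> b)
  Step 3: b A  =>  b A A   (applied A -> A A)
  Step 4: b A A  =>  b a A   (applied A -> a)
  Step 5: b a A  =>  b a A A   (applied A -> A A)
  Step 6: b a A A  =>  b a A A A   (applied A -> A A)
  Step 7: b a A A A  =>  b a A A A A   (applied A -> A A)
  Step 8: b a A A A A  =>  b a a A A A   (applied A -> a)
  Step 9: b a a A A A  =>  b a a a A A   (applied A -> a)
  Step 10: b a a a A A  =>  b a a a a A   (applied A -> a)
  Step 11: b a a a a A  =>  b a a a a A A   (applied A -> A A)
  Step 12: b a a a a A A  =>  b a a a a A A A   (applied A -> A A)
  Step 13: b a a a a A A A  =>  b a a a a a A A   (applied A -> a)
  Step 14: b a a a a a A A  =>  b a a a a a a A   (applied A -> a)
  Step 15: b a a a a a a A  =>  b a a a a a a a   (applied A -> a)
Final yield: b a a a a a a a
Total rewrite steps: 15

15


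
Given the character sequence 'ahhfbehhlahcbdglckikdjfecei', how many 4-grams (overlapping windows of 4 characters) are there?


String 'ahhfbehhlahcbdglckikdjfecei' has length L = 27.
Number of overlapping n-grams = L - n + 1
Substituting: 27 - 4 + 1 = 24

24


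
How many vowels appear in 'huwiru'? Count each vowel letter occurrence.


Scanning each character of 'huwiru':
  Position 1: 'h' -> consonant (running count: 0)
  Position 2: 'u' -> vowel (running count: 1)
  Position 3: 'w' -> consonant (running count: 1)
  Position 4: 'i' -> vowel (running count: 2)
  Position 5: 'r' -> consonant (running count: 2)
  Position 6: 'u' -> vowel (running count: 3)
Total vowels: 3

3


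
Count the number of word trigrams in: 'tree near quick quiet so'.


Word trigrams from [5] words:
  Trigram 1: (tree near quick)
  Trigram 2: (near quick quiet)
  Trigram 3: (quick quiet so)
Total word trigrams: 5 - 2 = 3

3


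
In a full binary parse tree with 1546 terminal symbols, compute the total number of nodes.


Leaf nodes (terminals): 1546
Internal nodes = n - 1 = 1546 - 1 = 1545
Total = leaves + internal = 1546 + 1545 = 3091

3091


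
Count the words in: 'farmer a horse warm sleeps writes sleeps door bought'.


Counting words by splitting on spaces:
  Word 1: 'farmer'
  Word 2: 'a'
  Word 3: 'horse'
  Word 4: 'warm'
  Word 5: 'sleeps'
  Word 6: 'writes'
  Word 7: 'sleeps'
  Word 8: 'door'
  Word 9: 'bought'
Total words: 9

9


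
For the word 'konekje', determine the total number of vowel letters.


Scanning each character of 'konekje':
  Position 1: 'k' -> consonant (running count: 0)
  Position 2: 'o' -> vowel (running count: 1)
  Position 3: 'n' -> consonant (running count: 1)
  Position 4: 'e' -> vowel (running count: 2)
  Position 5: 'k' -> consonant (running count: 2)
  Position 6: 'j' -> consonant (running count: 2)
  Position 7: 'e' -> vowel (running count: 3)
Total vowels: 3

3


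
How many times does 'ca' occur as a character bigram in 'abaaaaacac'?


Scanning 'abaaaaacac' for bigram 'ca':
  Position 0: 'ab' -> no
  Position 1: 'ba' -> no
  Position 2: 'aa' -> no
  Position 3: 'aa' -> no
  Position 4: 'aa' -> no
  Position 5: 'aa' -> no
  Position 6: 'ac' -> no
  Position 7: 'ca' -> MATCH
  Position 8: 'ac' -> no
Total matches: 1

1


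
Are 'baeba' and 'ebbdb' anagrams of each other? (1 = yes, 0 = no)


Sort characters of 'baeba': 'aabbe'
Sort characters of 'ebbdb': 'bbbde'
Sorted forms differ -> they are NOT anagrams
Result: 0

0


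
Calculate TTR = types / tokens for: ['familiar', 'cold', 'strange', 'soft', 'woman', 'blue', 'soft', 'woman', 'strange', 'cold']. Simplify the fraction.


Tokens: 10
Unique types: ('blue', 'cold', 'familiar', 'soft', 'strange', 'woman') = 6
TTR = 6/10
Simplify: divide both by 2 -> 3/5
TTR = 3/5

3/5


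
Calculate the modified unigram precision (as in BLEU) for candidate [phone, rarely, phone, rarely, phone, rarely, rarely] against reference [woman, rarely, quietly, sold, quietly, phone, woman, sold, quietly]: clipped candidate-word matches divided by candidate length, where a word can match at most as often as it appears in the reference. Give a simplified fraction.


Reference word counts: {'phone': 1, 'quietly': 3, 'rarely': 1, 'sold': 2, 'woman': 2}
Checking each candidate word (with clipping):
  'phone' -> in reference (ref count 1, used 1/1) -> match (matches: 1)
  'rarely' -> in reference (ref count 1, used 1/1) -> match (matches: 2)
  'phone' -> ref count 1 already used up (1/1) -> clipped, no match (matches: 2)
  'rarely' -> ref count 1 already used up (1/1) -> clipped, no match (matches: 2)
  'phone' -> ref count 1 already used up (1/1) -> clipped, no match (matches: 2)
  'rarely' -> ref count 1 already used up (1/1) -> clipped, no match (matches: 2)
  'rarely' -> ref count 1 already used up (1/1) -> clipped, no match (matches: 2)
Clipped matches: 2, Candidate length: 7
Precision = 2/7

2/7


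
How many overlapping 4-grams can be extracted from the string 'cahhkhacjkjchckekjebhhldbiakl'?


String 'cahhkhacjkjchckekjebhhldbiakl' has length L = 29.
Number of overlapping n-grams = L - n + 1
Substituting: 29 - 4 + 1 = 26

26


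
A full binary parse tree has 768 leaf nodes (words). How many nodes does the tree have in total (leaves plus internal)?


Leaf nodes (terminals): 768
Internal nodes = n - 1 = 768 - 1 = 767
Total = leaves + internal = 768 + 767 = 1535

1535


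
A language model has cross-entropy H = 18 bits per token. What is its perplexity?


Perplexity formula: PP = 2^H
H = 18
PP = 2^18
PP = 2^18 = 262144

262144


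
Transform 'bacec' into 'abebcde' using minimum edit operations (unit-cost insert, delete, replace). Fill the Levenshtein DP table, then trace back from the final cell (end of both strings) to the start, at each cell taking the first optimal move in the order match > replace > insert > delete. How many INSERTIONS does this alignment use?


Edit distance = 5. Backtracking from cell (5, 7) with preference match > replace > insert > delete,
then listing the resulting alignment 'bacec' -> 'abebcde' left to right:
  Step 1: insert 'a' [insertion #1]
  Step 2: keep 'b'
  Step 3: insert 'e' [insertion #2]
  Step 4: replace a->b
  Step 5: keep 'c'
  Step 6: replace e->d
  Step 7: replace c->e
Total insertions: 2

2


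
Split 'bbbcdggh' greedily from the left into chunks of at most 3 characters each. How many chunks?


'bbbcdggh' has 8 characters.
Chunking with max size 3:
  Chunk 1: 'bbb' (positions 0-2)
  Chunk 2: 'cdg' (positions 3-5)
  Chunk 3: 'gh' (positions 6-7)
Total chunks: ceil(8 / 3) = 3

3


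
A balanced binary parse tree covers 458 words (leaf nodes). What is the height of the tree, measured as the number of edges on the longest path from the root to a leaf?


In a balanced binary tree with n leaves the deepest leaf is ceil(log2(n)) edges below the root.
log2(458) = 8.8392
ceil(8.8392) = 9
height (edges) = 9

9


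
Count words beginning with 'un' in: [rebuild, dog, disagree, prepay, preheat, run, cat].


Checking each word for prefix 'un':
  'rebuild' -> no (count: 0)
  'dog' -> no (count: 0)
  'disagree' -> no (count: 0)
  'prepay' -> no (count: 0)
  'preheat' -> no (count: 0)
  'run' -> no (count: 0)
  'cat' -> no (count: 0)
Total with prefix 'un': 0

0


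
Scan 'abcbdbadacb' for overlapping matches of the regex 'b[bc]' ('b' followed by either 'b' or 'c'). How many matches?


Pattern: b[bc] means 'b' followed by either 'b' or 'c'.
Scanning 'abcbdbadacb' position-by-position:
  Pos 0: window 'ab' -> no
  Pos 1: window 'bc' -> MATCH
  Pos 2: window 'cb' -> no
  Pos 3: window 'bd' -> no
  Pos 4: window 'db' -> no
  Pos 5: window 'ba' -> no
  Pos 6: window 'ad' -> no
  Pos 7: window 'da' -> no
  Pos 8: window 'ac' -> no
  Pos 9: window 'cb' -> no
  Pos 10: window 'b' -> no
Total matches: 1

1


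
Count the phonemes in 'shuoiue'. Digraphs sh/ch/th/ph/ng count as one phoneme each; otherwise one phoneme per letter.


Parsing 'shuoiue' greedily, digraphs first:
  'sh' -> digraph (1 consonant phoneme) (phonemes so far: 1)
  'u' -> vowel phoneme (phonemes so far: 2)
  'o' -> vowel phoneme (phonemes so far: 3)
  'i' -> vowel phoneme (phonemes so far: 4)
  'u' -> vowel phoneme (phonemes so far: 5)
  'e' -> vowel phoneme (phonemes so far: 6)
Total phonemes: 6

6


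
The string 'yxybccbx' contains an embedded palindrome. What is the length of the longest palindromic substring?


Scanning 'yxybccbx' for palindromic substrings.
Substring at positions 3-6: 'bccb'.
Check: reverse('bccb') = 'bccb' -> palindrome confirmed.
Neighbouring characters ('y' / 'x') break symmetry, so it cannot extend further.
No longer palindromic substring exists; longest length = 4

4


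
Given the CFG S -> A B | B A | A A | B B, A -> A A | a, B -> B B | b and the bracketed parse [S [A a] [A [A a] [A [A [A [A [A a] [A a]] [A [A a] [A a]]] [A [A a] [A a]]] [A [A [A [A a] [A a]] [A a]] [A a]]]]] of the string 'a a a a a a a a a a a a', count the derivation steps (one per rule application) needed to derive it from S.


Every bracketed nonterminal node [X ...] in the tree is produced by exactly one rule application.
Reading the tree off as a leftmost derivation:
  Step 1: S  =>  A A   (applied S -> A A)
  Step 2: A A  =>  a A   (applied A -> a)
  Step 3: a A  =>  a A A   (applied A -> A A)
  Step 4: a A A  =>  a a A   (applied A -> a)
  Step 5: a a A  =>  a a A A   (applied A -> A A)
  Step 6: a a A A  =>  a a A A A   (applied A -> A A)
  Step 7: a a A A A  =>  a a A A A A   (applied A -> A A)
  Step 8: a a A A A A  =>  a a A A A A A   (applied A -> A A)
  Step 9: a a A A A A A  =>  a a a A A A A   (applied A -> a)
  Step 10: a a a A A A A  =>  a a a a A A A   (applied A -> a)
  Step 11: a a a a A A A  =>  a a a a A A A A   (applied A -> A A)
  Step 12: a a a a A A A A  =>  a a a a a A A A   (applied A -> a)
  Step 13: a a a a a A A A  =>  a a a a a a A A   (applied A -> a)
  Step 14: a a a a a a A A  =>  a a a a a a A A A   (applied A -> A A)
  Step 15: a a a a a a A A A  =>  a a a a a a a A A   (applied A -> a)
  Step 16: a a a a a a a A A  =>  a a a a a a a a A   (applied A -> a)
  Step 17: a a a a a a a a A  =>  a a a a a a a a A A   (applied A -> A A)
  Step 18: a a a a a a a a A A  =>  a a a a a a a a A A A   (applied A -> A A)
  Step 19: a a a a a a a a A A A  =>  a a a a a a a a A A A A   (applied A -> A A)
  Step 20: a a a a a a a a A A A A  =>  a a a a a a a a a A A A   (applied A -> a)
  Step 21: a a a a a a a a a A A A  =>  a a a a a a a a a a A A   (applied A -> a)
  Step 22: a a a a a a a a a a A A  =>  a a a a a a a a a a a A   (applied A -> a)
  Step 23: a a a a a a a a a a a A  =>  a a a a a a a a a a a a   (applied A -> a)
Final yield: a a a a a a a a a a a a
Total rewrite steps: 23

23


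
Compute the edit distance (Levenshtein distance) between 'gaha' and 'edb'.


Building DP table for s1='gaha' (len 4) and s2='edb' (len 3):
       e  d  b
    0  1  2  3
  g 1  1  2  3
  a 2  2  2  3
  h 3  3  3  3
  a 4  4  4  4
Edit distance = dp[4][3] = 4

4


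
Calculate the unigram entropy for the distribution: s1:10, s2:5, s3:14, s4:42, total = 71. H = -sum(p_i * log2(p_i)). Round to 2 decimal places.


Computing entropy H = -sum(p_i * log2(p_i)):
  s1: p = 10/71 = 0.1408, -p*log2(p) = 0.3983
  s2: p = 5/71 = 0.0704, -p*log2(p) = 0.2696
  s3: p = 14/71 = 0.1972, -p*log2(p) = 0.4619
  s4: p = 42/71 = 0.5915, -p*log2(p) = 0.4481
H = sum of terms = 1.5779
Rounded to 2 decimals: 1.58

1.58


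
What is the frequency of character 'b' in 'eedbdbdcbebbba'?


Scanning 'eedbdbdcbebbba' for 'b':
  Position 3: 'b' -> MATCH (count: 1)
  Position 5: 'b' -> MATCH (count: 2)
  Position 8: 'b' -> MATCH (count: 3)
  Position 10: 'b' -> MATCH (count: 4)
  Position 11: 'b' -> MATCH (count: 5)
  Position 12: 'b' -> MATCH (count: 6)
Total occurrences of 'b': 6

6


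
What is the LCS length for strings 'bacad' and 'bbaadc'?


DP table for LCS of 'bacad' and 'bbaadc':
       b  b  a  a  d  c
    0  0  0  0  0  0  0
  b 0  1  1  1  1  1  1
  a 0  1  1  2  2  2  2
  c 0  1  1  2  2  2  3
  a 0  1  1  2  3  3  3
  d 0  1  1  2  3  4  4
LCS: 'baad'
LCS length = 4

4


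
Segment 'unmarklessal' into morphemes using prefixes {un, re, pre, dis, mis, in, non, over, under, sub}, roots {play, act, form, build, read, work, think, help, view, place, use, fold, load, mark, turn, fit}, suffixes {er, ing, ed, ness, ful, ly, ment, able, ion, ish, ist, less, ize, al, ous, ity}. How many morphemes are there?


Segmenting 'unmarklessal' against the inventory:
  'un' -> prefix (morpheme 1)
  'mark' -> root (morpheme 2)
  'less' -> suffix (morpheme 3)
  'al' -> suffix (morpheme 4)
Total morphemes: 4

4


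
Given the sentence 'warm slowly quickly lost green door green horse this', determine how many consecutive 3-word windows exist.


Word trigrams from [9] words:
  Trigram 1: (warm slowly quickly)
  Trigram 2: (slowly quickly lost)
  Trigram 3: (quickly lost green)
  Trigram 4: (lost green door)
  Trigram 5: (green door green)
  Trigram 6: (door green horse)
  Trigram 7: (green horse this)
Total word trigrams: 9 - 2 = 7

7


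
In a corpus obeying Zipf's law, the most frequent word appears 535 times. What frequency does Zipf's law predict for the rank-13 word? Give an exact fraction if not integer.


Zipf's law: freq(rank) = f1 / rank
f1 = 535, rank = 13
freq = 535 / 13
GCD(535, 13) = 1
Simplified: 535/13

535/13


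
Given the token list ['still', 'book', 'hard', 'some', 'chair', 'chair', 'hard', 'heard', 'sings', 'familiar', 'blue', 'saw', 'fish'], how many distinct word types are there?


Listing all tokens and tracking unique types:
  Token 1: 'still' -> NEW (unique so far: 1)
  Token 2: 'book' -> NEW (unique so far: 2)
  Token 3: 'hard' -> NEW (unique so far: 3)
  Token 4: 'some' -> NEW (unique so far: 4)
  Token 5: 'chair' -> NEW (unique so far: 5)
  Token 6: 'chair' -> duplicate (unique so far: 5)
  Token 7: 'hard' -> duplicate (unique so far: 5)
  Token 8: 'heard' -> NEW (unique so far: 6)
  Token 9: 'sings' -> NEW (unique so far: 7)
  Token 10: 'familiar' -> NEW (unique so far: 8)
  Token 11: 'blue' -> NEW (unique so far: 9)
  Token 12: 'saw' -> NEW (unique so far: 10)
  Token 13: 'fish' -> NEW (unique so far: 11)
Unique types: ('blue', 'book', 'chair', 'familiar', 'fish', 'hard', 'heard', 'saw', 'sings', 'some', 'still')
Vocabulary size: 11

11


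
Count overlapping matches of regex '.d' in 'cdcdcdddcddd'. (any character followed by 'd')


Pattern: .d means any character followed by 'd'.
Scanning 'cdcdcdddcddd' position-by-position:
  Pos 0: window 'cd' -> MATCH
  Pos 1: window 'dc' -> no
  Pos 2: window 'cd' -> MATCH
  Pos 3: window 'dc' -> no
  Pos 4: window 'cd' -> MATCH
  Pos 5: window 'dd' -> MATCH
  Pos 6: window 'dd' -> MATCH
  Pos 7: window 'dc' -> no
  Pos 8: window 'cd' -> MATCH
  Pos 9: window 'dd' -> MATCH
  Pos 10: window 'dd' -> MATCH
  Pos 11: window 'd' -> no
Total matches: 8

8


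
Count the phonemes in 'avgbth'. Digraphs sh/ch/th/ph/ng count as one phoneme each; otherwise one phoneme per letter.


Parsing 'avgbth' greedily, digraphs first:
  'a' -> vowel phoneme (phonemes so far: 1)
  'v' -> consonant phoneme (phonemes so far: 2)
  'g' -> consonant phoneme (phonemes so far: 3)
  'b' -> consonant phoneme (phonemes so far: 4)
  'th' -> digraph (1 consonant phoneme) (phonemes so far: 5)
Total phonemes: 5

5


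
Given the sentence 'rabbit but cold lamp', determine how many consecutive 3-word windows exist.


Word trigrams from [4] words:
  Trigram 1: (rabbit but cold)
  Trigram 2: (but cold lamp)
Total word trigrams: 4 - 2 = 2

2


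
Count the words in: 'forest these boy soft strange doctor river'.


Counting words by splitting on spaces:
  Word 1: 'forest'
  Word 2: 'these'
  Word 3: 'boy'
  Word 4: 'soft'
  Word 5: 'strange'
  Word 6: 'doctor'
  Word 7: 'river'
Total words: 7

7


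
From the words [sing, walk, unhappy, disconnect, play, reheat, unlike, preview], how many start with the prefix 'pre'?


Checking each word for prefix 'pre':
  'sing' -> no (count: 0)
  'walk' -> no (count: 0)
  'unhappy' -> no (count: 0)
  'disconnect' -> no (count: 0)
  'play' -> no (count: 0)
  'reheat' -> no (count: 0)
  'unlike' -> no (count: 0)
  'preview' -> YES, starts with 'pre' (count: 1)
Total with prefix 'pre': 1

1


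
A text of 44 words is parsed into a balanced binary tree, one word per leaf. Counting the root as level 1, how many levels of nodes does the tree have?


In a balanced binary tree with n leaves the deepest leaf is ceil(log2(n)) edges below the root,
so counting node levels inclusive of root and leaves gives ceil(log2(n)) + 1 levels.
log2(44) = 5.4594
ceil(5.4594) = 6
levels = 6 + 1 = 7

7


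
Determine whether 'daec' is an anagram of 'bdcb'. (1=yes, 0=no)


Sort characters of 'daec': 'acde'
Sort characters of 'bdcb': 'bbcd'
Sorted forms differ -> they are NOT anagrams
Result: 0

0


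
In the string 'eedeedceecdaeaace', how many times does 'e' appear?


Scanning 'eedeedceecdaeaace' for 'e':
  Position 0: 'e' -> MATCH (count: 1)
  Position 1: 'e' -> MATCH (count: 2)
  Position 3: 'e' -> MATCH (count: 3)
  Position 4: 'e' -> MATCH (count: 4)
  Position 7: 'e' -> MATCH (count: 5)
  Position 8: 'e' -> MATCH (count: 6)
  Position 12: 'e' -> MATCH (count: 7)
  Position 16: 'e' -> MATCH (count: 8)
Total occurrences of 'e': 8

8


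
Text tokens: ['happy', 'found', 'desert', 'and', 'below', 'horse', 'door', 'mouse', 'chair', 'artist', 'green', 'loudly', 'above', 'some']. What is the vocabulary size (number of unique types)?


Listing all tokens and tracking unique types:
  Token 1: 'happy' -> NEW (unique so far: 1)
  Token 2: 'found' -> NEW (unique so far: 2)
  Token 3: 'desert' -> NEW (unique so far: 3)
  Token 4: 'and' -> NEW (unique so far: 4)
  Token 5: 'below' -> NEW (unique so far: 5)
  Token 6: 'horse' -> NEW (unique so far: 6)
  Token 7: 'door' -> NEW (unique so far: 7)
  Token 8: 'mouse' -> NEW (unique so far: 8)
  Token 9: 'chair' -> NEW (unique so far: 9)
  Token 10: 'artist' -> NEW (unique so far: 10)
  Token 11: 'green' -> NEW (unique so far: 11)
  Token 12: 'loudly' -> NEW (unique so far: 12)
  Token 13: 'above' -> NEW (unique so far: 13)
  Token 14: 'some' -> NEW (unique so far: 14)
Unique types: ('above', 'and', 'artist', 'below', 'chair', 'desert', 'door', 'found', 'green', 'happy', 'horse', 'loudly', 'mouse', 'some')
Vocabulary size: 14

14


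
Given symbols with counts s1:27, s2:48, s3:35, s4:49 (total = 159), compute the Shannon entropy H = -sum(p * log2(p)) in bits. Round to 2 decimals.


Computing entropy H = -sum(p_i * log2(p_i)):
  s1: p = 27/159 = 0.1698, -p*log2(p) = 0.4344
  s2: p = 48/159 = 0.3019, -p*log2(p) = 0.5216
  s3: p = 35/159 = 0.2201, -p*log2(p) = 0.4807
  s4: p = 49/159 = 0.3082, -p*log2(p) = 0.5233
H = sum of terms = 1.9600
Rounded to 2 decimals: 1.96

1.96


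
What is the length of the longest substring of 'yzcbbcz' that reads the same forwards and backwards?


Scanning 'yzcbbcz' for palindromic substrings.
Substring at positions 1-6: 'zcbbcz'.
Check: reverse('zcbbcz') = 'zcbbcz' -> palindrome confirmed.
Neighbouring characters ('y' / '-') break symmetry, so it cannot extend further.
No longer palindromic substring exists; longest length = 6

6


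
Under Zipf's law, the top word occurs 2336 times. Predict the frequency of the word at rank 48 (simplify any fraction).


Zipf's law: freq(rank) = f1 / rank
f1 = 2336, rank = 48
freq = 2336 / 48
GCD(2336, 48) = 16
Simplified: 146/3

146/3


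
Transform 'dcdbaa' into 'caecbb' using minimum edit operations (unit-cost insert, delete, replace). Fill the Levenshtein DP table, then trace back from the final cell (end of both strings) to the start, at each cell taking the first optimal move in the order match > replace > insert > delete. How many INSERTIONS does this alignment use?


Edit distance = 6. Backtracking from cell (6, 6) with preference match > replace > insert > delete,
then listing the resulting alignment 'dcdbaa' -> 'caecbb' left to right:
  Step 1: replace d->c
  Step 2: replace c->a
  Step 3: replace d->e
  Step 4: replace b->c
  Step 5: replace a->b
  Step 6: replace a->b
Total insertions: 0

0


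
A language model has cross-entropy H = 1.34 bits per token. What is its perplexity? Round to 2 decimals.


Perplexity formula: PP = 2^H
H = 1.34
PP = 2^1.34
Decompose: 2^1.34 = 2^1 * 2^0.34
2^1 = 2, 2^0.34 ~ 1.2657566
PP ~ 2 * 1.2657566 = 2.5315132
Rounded to 2 decimals: 2.53

2.53


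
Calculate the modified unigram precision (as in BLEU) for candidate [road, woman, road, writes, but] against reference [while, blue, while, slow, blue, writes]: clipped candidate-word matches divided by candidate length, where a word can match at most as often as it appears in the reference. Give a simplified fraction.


Reference word counts: {'blue': 2, 'slow': 1, 'while': 2, 'writes': 1}
Checking each candidate word (with clipping):
  'road' -> not in reference -> no match (matches: 0)
  'woman' -> not in reference -> no match (matches: 0)
  'road' -> not in reference -> no match (matches: 0)
  'writes' -> in reference (ref count 1, used 1/1) -> match (matches: 1)
  'but' -> not in reference -> no match (matches: 1)
Clipped matches: 1, Candidate length: 5
Precision = 1/5

1/5


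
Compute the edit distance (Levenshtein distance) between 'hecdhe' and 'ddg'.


Building DP table for s1='hecdhe' (len 6) and s2='ddg' (len 3):
       d  d  g
    0  1  2  3
  h 1  1  2  3
  e 2  2  2  3
  c 3  3  3  3
  d 4  3  3  4
  h 5  4  4  4
  e 6  5  5  5
Edit distance = dp[6][3] = 5

5


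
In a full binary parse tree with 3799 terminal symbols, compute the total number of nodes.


Leaf nodes (terminals): 3799
Internal nodes = n - 1 = 3799 - 1 = 3798
Total = leaves + internal = 3799 + 3798 = 7597

7597


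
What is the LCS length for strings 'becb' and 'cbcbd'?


DP table for LCS of 'becb' and 'cbcbd':
       c  b  c  b  d
    0  0  0  0  0  0
  b 0  0  1  1  1  1
  e 0  0  1  1  1  1
  c 0  1  1  2  2  2
  b 0  1  2  2  3  3
LCS: 'bcb'
LCS length = 3

3


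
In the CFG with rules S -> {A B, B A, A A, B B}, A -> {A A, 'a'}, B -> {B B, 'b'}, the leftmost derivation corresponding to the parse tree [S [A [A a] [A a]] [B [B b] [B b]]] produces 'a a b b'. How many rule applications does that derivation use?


Every bracketed nonterminal node [X ...] in the tree is produced by exactly one rule application.
Reading the tree off as a leftmost derivation:
  Step 1: S  =>  A B   (applied S -> A B)
  Step 2: A B  =>  A A B   (applied A -> A A)
  Step 3: A A B  =>  a A B   (applied A -> a)
  Step 4: a A B  =>  a a B   (applied A -> a)
  Step 5: a a B  =>  a a B B   (applied B -> B B)
  Step 6: a a B B  =>  a a b B   (applied B -> b)
  Step 7: a a b B  =>  a a b b   (applied B -> b)
Final yield: a a b b
Total rewrite steps: 7

7


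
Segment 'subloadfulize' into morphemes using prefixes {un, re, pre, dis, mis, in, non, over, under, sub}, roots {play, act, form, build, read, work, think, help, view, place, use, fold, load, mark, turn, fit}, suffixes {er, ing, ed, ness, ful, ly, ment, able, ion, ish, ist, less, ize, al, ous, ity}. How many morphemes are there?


Segmenting 'subloadfulize' against the inventory:
  'sub' -> prefix (morpheme 1)
  'load' -> root (morpheme 2)
  'ful' -> suffix (morpheme 3)
  'ize' -> suffix (morpheme 4)
Total morphemes: 4

4


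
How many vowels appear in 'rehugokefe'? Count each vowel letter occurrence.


Scanning each character of 'rehugokefe':
  Position 1: 'r' -> consonant (running count: 0)
  Position 2: 'e' -> vowel (running count: 1)
  Position 3: 'h' -> consonant (running count: 1)
  Position 4: 'u' -> vowel (running count: 2)
  Position 5: 'g' -> consonant (running count: 2)
  Position 6: 'o' -> vowel (running count: 3)
  Position 7: 'k' -> consonant (running count: 3)
  Position 8: 'e' -> vowel (running count: 4)
  Position 9: 'f' -> consonant (running count: 4)
  Position 10: 'e' -> vowel (running count: 5)
Total vowels: 5

5


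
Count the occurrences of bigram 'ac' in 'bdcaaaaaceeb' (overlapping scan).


Scanning 'bdcaaaaaceeb' for bigram 'ac':
  Position 0: 'bd' -> no
  Position 1: 'dc' -> no
  Position 2: 'ca' -> no
  Position 3: 'aa' -> no
  Position 4: 'aa' -> no
  Position 5: 'aa' -> no
  Position 6: 'aa' -> no
  Position 7: 'ac' -> MATCH
  Position 8: 'ce' -> no
  Position 9: 'ee' -> no
  Position 10: 'eb' -> no
Total matches: 1

1


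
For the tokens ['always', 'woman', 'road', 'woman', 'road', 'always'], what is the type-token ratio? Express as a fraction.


Tokens: 6
Unique types: ('always', 'road', 'woman') = 3
TTR = 3/6
Simplify: divide both by 3 -> 1/2
TTR = 1/2

1/2


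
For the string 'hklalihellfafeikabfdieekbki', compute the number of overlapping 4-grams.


String 'hklalihellfafeikabfdieekbki' has length L = 27.
Number of overlapping n-grams = L - n + 1
Substituting: 27 - 4 + 1 = 24

24


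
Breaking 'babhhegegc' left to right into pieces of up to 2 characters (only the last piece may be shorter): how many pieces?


'babhhegegc' has 10 characters.
Chunking with max size 2:
  Chunk 1: 'ba' (positions 0-1)
  Chunk 2: 'bh' (positions 2-3)
  Chunk 3: 'he' (positions 4-5)
  Chunk 4: 'ge' (positions 6-7)
  Chunk 5: 'gc' (positions 8-9)
Total chunks: ceil(10 / 2) = 5

5


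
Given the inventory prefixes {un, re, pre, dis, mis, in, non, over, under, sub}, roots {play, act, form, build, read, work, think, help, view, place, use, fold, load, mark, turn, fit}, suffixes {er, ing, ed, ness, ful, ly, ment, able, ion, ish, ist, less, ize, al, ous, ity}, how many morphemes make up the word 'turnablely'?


Segmenting 'turnablely' against the inventory:
  'turn' -> root (morpheme 1)
  'able' -> suffix (morpheme 2)
  'ly' -> suffix (morpheme 3)
Total morphemes: 3

3


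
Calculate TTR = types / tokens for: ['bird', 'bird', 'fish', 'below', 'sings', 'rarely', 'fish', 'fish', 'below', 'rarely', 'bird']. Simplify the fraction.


Tokens: 11
Unique types: ('below', 'bird', 'fish', 'rarely', 'sings') = 5
TTR = 5/11
Already in lowest terms.

5/11


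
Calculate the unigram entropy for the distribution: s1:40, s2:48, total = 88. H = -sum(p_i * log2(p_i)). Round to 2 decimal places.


Computing entropy H = -sum(p_i * log2(p_i)):
  s1: p = 40/88 = 0.4545, -p*log2(p) = 0.5170
  s2: p = 48/88 = 0.5455, -p*log2(p) = 0.4770
H = sum of terms = 0.9940
Rounded to 2 decimals: 0.99

0.99


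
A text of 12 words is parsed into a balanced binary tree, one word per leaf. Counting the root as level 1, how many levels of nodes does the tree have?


In a balanced binary tree with n leaves the deepest leaf is ceil(log2(n)) edges below the root,
so counting node levels inclusive of root and leaves gives ceil(log2(n)) + 1 levels.
log2(12) = 3.5850
ceil(3.5850) = 4
levels = 4 + 1 = 5

5


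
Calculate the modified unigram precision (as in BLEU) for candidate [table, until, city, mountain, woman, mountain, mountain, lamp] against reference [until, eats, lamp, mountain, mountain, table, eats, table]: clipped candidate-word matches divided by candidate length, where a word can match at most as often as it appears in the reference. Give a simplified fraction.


Reference word counts: {'eats': 2, 'lamp': 1, 'mountain': 2, 'table': 2, 'until': 1}
Checking each candidate word (with clipping):
  'table' -> in reference (ref count 2, used 1/2) -> match (matches: 1)
  'until' -> in reference (ref count 1, used 1/1) -> match (matches: 2)
  'city' -> not in reference -> no match (matches: 2)
  'mountain' -> in reference (ref count 2, used 1/2) -> match (matches: 3)
  'woman' -> not in reference -> no match (matches: 3)
  'mountain' -> in reference (ref count 2, used 2/2) -> match (matches: 4)
  'mountain' -> ref count 2 already used up (2/2) -> clipped, no match (matches: 4)
  'lamp' -> in reference (ref count 1, used 1/1) -> match (matches: 5)
Clipped matches: 5, Candidate length: 8
Precision = 5/8

5/8


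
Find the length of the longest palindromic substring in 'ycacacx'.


Scanning 'ycacacx' for palindromic substrings.
Substring at positions 1-5: 'cacac'.
Check: reverse('cacac') = 'cacac' -> palindrome confirmed.
Neighbouring characters ('y' / 'x') break symmetry, so it cannot extend further.
No longer palindromic substring exists; longest length = 5

5


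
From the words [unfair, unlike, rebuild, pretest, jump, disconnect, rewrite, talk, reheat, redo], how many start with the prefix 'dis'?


Checking each word for prefix 'dis':
  'unfair' -> no (count: 0)
  'unlike' -> no (count: 0)
  'rebuild' -> no (count: 0)
  'pretest' -> no (count: 0)
  'jump' -> no (count: 0)
  'disconnect' -> YES, starts with 'dis' (count: 1)
  'rewrite' -> no (count: 1)
  'talk' -> no (count: 1)
  'reheat' -> no (count: 1)
  'redo' -> no (count: 1)
Total with prefix 'dis': 1

1


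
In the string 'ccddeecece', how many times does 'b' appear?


Scanning 'ccddeecece' for 'b':
  No matches found.
Total occurrences of 'b': 0

0


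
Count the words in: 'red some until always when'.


Counting words by splitting on spaces:
  Word 1: 'red'
  Word 2: 'some'
  Word 3: 'until'
  Word 4: 'always'
  Word 5: 'when'
Total words: 5

5


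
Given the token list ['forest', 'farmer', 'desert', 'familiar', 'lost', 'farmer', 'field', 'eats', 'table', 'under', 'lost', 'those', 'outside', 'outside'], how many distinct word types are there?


Listing all tokens and tracking unique types:
  Token 1: 'forest' -> NEW (unique so far: 1)
  Token 2: 'farmer' -> NEW (unique so far: 2)
  Token 3: 'desert' -> NEW (unique so far: 3)
  Token 4: 'familiar' -> NEW (unique so far: 4)
  Token 5: 'lost' -> NEW (unique so far: 5)
  Token 6: 'farmer' -> duplicate (unique so far: 5)
  Token 7: 'field' -> NEW (unique so far: 6)
  Token 8: 'eats' -> NEW (unique so far: 7)
  Token 9: 'table' -> NEW (unique so far: 8)
  Token 10: 'under' -> NEW (unique so far: 9)
  Token 11: 'lost' -> duplicate (unique so far: 9)
  Token 12: 'those' -> NEW (unique so far: 10)
  Token 13: 'outside' -> NEW (unique so far: 11)
  Token 14: 'outside' -> duplicate (unique so far: 11)
Unique types: ('desert', 'eats', 'familiar', 'farmer', 'field', 'forest', 'lost', 'outside', 'table', 'those', 'under')
Vocabulary size: 11

11
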